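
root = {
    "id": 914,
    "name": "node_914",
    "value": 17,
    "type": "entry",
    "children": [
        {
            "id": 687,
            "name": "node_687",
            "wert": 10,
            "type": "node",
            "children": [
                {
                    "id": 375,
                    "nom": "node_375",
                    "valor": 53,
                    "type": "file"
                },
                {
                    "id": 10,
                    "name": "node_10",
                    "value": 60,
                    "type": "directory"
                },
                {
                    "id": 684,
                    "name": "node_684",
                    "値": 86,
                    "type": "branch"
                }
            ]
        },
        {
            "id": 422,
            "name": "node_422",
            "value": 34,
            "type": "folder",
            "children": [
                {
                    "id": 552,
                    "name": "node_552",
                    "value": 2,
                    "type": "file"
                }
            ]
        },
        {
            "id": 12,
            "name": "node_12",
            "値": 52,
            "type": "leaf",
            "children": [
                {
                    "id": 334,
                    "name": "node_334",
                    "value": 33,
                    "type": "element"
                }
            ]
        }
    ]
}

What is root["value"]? 17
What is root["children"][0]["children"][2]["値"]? 86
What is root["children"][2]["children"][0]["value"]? 33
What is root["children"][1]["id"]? 422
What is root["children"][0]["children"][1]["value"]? 60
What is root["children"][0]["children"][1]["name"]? "node_10"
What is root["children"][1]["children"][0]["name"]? "node_552"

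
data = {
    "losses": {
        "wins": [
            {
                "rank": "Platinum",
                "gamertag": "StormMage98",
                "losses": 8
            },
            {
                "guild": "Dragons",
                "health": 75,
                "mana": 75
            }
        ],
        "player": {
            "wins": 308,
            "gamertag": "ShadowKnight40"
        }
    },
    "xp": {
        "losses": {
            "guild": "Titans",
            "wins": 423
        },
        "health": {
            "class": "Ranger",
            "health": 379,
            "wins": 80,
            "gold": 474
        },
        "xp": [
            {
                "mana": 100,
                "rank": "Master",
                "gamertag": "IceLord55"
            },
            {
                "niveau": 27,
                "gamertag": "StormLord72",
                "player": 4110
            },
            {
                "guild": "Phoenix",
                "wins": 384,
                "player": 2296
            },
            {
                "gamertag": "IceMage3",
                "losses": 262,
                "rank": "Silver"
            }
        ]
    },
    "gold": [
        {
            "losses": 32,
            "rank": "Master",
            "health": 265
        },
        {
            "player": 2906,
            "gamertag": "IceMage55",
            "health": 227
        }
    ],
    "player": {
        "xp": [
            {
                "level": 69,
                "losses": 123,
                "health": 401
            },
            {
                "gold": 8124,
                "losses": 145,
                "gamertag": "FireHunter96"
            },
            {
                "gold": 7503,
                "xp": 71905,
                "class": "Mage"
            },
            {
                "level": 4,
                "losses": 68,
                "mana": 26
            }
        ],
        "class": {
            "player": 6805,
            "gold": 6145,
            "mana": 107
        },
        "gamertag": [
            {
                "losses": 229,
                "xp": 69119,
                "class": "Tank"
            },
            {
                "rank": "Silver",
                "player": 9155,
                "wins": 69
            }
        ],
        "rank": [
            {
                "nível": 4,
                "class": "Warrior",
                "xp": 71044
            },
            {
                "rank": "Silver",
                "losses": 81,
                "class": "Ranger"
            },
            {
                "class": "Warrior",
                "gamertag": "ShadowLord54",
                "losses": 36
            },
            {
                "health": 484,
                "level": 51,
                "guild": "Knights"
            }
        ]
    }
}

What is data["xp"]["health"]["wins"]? 80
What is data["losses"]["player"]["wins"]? 308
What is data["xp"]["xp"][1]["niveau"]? 27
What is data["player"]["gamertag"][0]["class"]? "Tank"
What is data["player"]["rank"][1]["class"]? "Ranger"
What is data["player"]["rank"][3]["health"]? 484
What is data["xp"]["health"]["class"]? "Ranger"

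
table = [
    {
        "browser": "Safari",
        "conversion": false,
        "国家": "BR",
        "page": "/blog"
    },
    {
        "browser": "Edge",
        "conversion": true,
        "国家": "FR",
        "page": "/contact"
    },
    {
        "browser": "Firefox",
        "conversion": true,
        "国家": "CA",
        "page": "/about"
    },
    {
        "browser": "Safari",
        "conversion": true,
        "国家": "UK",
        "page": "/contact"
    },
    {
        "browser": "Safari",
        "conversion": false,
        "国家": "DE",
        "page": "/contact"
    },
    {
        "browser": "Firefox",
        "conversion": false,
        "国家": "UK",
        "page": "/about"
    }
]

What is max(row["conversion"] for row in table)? True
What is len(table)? 6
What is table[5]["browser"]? "Firefox"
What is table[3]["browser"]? "Safari"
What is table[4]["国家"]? "DE"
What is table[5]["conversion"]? False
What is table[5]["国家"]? "UK"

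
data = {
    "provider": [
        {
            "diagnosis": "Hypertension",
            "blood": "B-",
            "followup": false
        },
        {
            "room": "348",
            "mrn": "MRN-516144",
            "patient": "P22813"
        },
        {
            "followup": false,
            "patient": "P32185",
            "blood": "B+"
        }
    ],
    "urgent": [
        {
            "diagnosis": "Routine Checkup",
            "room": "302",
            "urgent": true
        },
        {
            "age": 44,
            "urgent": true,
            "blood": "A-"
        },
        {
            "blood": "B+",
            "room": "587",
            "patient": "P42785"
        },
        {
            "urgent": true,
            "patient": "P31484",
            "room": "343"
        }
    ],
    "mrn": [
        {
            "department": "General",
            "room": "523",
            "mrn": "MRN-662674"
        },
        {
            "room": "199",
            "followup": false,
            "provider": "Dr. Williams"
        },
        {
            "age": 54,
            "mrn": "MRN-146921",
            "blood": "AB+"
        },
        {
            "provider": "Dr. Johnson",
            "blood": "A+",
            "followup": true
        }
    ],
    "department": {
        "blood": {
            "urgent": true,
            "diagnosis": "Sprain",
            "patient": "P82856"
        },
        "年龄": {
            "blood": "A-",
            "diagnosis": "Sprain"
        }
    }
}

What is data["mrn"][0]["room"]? "523"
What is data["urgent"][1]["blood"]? "A-"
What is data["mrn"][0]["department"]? "General"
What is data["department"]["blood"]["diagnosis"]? "Sprain"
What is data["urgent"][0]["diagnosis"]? "Routine Checkup"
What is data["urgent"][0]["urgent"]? True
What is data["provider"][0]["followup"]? False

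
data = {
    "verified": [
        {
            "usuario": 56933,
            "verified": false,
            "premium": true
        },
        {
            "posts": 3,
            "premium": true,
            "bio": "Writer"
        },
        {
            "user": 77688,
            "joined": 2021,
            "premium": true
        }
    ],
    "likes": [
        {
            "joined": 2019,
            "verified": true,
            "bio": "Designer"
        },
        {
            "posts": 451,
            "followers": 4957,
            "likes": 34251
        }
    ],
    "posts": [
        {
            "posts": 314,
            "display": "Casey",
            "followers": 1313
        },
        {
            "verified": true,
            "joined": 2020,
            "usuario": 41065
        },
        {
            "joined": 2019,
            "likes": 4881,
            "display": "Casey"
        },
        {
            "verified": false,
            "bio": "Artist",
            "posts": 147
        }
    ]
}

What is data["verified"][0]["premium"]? True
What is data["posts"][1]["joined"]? 2020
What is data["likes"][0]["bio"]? "Designer"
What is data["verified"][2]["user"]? 77688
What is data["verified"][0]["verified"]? False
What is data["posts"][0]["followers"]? 1313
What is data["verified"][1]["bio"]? "Writer"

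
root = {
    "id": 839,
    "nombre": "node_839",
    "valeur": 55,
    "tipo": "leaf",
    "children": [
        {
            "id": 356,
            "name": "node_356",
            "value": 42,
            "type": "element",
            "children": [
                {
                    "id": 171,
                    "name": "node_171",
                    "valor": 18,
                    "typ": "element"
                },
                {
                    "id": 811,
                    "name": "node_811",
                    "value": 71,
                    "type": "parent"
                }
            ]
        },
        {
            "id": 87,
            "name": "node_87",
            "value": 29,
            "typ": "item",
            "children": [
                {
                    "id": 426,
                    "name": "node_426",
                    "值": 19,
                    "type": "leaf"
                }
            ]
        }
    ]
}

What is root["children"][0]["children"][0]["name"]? "node_171"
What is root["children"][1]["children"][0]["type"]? "leaf"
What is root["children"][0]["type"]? "element"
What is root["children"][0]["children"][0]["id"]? 171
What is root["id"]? 839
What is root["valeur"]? 55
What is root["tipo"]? "leaf"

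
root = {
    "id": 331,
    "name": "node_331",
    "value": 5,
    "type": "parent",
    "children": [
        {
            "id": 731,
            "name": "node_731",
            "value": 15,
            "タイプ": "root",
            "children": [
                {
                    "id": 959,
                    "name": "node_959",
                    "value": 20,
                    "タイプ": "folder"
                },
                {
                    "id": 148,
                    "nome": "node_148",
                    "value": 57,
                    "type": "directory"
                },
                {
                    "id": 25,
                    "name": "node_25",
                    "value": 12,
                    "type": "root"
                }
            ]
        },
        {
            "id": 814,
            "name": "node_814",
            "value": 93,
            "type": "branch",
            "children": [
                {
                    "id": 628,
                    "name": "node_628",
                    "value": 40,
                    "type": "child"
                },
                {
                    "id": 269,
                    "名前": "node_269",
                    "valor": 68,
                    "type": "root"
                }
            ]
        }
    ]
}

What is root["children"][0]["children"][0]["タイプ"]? "folder"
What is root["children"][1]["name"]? "node_814"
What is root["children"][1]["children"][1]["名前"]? "node_269"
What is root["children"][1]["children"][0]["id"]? 628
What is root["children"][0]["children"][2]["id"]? 25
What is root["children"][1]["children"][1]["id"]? 269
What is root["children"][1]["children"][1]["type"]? "root"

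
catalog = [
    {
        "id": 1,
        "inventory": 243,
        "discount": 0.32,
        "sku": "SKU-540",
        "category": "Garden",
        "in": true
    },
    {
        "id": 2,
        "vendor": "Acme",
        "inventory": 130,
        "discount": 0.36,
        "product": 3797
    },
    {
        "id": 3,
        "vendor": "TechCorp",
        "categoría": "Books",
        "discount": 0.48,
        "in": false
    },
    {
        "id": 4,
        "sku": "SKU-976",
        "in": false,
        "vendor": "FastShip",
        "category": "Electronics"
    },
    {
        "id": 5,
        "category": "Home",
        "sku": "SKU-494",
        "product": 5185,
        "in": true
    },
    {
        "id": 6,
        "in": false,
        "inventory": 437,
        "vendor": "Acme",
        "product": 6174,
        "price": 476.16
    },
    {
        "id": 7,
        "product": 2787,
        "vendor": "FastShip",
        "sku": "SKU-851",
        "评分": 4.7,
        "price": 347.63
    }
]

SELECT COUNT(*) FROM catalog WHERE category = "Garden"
1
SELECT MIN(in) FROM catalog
False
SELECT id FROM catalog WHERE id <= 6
[1, 2, 3, 4, 5, 6]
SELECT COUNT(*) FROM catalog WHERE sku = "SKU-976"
1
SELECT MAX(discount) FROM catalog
0.48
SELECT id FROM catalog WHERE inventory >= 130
[1, 2, 6]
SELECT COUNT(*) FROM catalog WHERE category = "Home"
1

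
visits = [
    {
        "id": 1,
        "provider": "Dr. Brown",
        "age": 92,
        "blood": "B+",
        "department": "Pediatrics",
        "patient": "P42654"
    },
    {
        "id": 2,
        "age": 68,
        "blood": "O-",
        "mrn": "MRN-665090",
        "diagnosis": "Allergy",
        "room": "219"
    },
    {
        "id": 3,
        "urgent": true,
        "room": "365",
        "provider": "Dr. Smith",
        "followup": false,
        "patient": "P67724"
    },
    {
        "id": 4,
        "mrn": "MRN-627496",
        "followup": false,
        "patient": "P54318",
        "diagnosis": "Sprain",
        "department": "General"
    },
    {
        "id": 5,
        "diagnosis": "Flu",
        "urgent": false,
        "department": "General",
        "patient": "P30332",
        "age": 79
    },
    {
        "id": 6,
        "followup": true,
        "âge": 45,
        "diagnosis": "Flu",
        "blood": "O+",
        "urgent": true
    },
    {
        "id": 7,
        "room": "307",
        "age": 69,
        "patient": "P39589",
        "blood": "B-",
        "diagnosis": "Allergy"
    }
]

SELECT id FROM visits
[1, 2, 3, 4, 5, 6, 7]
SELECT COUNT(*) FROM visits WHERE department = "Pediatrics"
1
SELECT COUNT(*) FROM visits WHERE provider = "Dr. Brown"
1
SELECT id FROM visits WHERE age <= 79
[2, 5, 7]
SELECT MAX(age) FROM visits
92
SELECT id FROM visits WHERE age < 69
[2]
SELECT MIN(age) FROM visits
68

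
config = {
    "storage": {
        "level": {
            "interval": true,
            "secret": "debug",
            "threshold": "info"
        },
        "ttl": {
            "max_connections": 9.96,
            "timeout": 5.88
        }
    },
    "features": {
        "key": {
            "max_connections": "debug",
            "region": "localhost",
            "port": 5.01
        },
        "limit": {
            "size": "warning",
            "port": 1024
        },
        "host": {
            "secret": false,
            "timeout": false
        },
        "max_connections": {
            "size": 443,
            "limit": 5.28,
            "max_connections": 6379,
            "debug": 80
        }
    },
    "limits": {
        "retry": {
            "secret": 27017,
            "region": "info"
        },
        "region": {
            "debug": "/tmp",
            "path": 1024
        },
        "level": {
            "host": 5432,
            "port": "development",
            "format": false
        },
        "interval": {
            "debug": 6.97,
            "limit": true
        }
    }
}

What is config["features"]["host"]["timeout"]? False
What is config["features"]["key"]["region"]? "localhost"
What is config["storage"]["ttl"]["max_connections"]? 9.96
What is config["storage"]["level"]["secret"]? "debug"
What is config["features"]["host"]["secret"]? False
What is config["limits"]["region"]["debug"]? "/tmp"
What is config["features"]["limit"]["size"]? "warning"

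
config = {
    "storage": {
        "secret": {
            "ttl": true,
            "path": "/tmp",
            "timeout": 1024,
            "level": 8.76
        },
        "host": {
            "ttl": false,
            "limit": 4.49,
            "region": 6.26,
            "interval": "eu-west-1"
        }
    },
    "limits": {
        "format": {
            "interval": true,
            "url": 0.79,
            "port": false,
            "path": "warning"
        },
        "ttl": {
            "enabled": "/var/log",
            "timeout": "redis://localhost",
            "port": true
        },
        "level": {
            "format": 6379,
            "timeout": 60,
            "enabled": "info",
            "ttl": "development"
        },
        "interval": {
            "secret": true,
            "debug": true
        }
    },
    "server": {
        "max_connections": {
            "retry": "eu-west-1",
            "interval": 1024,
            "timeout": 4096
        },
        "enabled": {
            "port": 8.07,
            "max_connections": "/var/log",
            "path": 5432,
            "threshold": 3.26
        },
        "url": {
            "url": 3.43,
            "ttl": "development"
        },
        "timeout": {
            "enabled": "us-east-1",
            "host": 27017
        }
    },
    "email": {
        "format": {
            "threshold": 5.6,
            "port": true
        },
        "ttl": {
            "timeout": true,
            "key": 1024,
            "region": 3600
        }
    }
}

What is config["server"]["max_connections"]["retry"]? "eu-west-1"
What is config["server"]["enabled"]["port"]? 8.07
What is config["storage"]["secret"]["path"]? "/tmp"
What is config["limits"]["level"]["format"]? 6379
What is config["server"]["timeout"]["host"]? 27017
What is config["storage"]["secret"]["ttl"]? True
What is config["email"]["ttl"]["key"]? 1024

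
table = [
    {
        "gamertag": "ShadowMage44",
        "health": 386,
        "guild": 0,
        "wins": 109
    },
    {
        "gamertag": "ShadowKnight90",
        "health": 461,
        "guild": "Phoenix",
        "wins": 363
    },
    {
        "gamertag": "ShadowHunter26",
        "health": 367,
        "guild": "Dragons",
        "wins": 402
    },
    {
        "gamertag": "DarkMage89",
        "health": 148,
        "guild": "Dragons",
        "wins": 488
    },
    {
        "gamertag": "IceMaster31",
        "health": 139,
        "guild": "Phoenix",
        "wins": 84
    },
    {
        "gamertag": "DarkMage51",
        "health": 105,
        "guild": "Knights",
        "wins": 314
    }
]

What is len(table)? 6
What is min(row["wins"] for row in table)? 84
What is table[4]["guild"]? "Phoenix"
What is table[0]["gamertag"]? "ShadowMage44"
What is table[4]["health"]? 139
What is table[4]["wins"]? 84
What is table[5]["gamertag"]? "DarkMage51"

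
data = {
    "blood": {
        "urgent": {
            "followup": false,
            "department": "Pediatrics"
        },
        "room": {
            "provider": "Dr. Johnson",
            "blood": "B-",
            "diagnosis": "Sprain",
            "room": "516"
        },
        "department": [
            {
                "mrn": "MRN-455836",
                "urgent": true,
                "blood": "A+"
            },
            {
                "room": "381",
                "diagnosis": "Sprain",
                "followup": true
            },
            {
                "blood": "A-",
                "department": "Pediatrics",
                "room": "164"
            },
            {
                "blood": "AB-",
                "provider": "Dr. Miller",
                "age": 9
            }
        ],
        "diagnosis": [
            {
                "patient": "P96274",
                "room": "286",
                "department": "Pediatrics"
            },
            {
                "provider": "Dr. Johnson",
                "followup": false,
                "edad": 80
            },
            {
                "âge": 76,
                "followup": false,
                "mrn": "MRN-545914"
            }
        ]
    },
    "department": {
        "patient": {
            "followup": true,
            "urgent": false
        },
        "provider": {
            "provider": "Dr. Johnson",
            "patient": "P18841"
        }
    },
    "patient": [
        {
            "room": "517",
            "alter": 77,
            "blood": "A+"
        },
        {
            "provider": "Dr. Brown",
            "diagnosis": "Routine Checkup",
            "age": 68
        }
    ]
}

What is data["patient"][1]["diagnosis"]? "Routine Checkup"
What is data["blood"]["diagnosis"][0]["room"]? "286"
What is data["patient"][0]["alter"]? 77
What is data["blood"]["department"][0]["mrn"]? "MRN-455836"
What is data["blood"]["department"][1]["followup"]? True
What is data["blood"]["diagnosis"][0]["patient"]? "P96274"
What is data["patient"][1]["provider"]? "Dr. Brown"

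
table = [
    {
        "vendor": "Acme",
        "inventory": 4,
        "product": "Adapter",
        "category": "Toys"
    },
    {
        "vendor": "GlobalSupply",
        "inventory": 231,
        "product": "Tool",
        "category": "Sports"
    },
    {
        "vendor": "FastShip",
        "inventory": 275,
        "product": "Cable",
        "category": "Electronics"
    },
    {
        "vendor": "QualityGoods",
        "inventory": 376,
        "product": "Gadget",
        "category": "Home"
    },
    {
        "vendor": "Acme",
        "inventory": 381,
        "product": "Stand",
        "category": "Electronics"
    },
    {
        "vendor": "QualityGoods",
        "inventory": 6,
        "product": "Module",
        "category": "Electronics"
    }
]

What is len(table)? 6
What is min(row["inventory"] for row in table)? 4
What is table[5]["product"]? "Module"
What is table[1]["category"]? "Sports"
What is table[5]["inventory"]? 6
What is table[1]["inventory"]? 231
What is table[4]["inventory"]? 381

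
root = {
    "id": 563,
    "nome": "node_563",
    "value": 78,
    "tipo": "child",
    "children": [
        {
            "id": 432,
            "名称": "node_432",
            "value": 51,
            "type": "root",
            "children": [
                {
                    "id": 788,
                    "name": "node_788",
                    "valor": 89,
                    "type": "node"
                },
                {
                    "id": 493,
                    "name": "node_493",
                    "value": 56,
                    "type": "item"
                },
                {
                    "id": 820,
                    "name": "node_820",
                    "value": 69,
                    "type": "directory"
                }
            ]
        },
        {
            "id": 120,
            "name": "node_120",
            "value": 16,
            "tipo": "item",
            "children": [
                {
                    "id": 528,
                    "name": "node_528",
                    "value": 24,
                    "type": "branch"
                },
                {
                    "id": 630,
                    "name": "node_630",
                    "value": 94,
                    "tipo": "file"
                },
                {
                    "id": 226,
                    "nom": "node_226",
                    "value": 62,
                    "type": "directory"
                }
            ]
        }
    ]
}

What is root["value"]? 78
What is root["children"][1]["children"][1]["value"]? 94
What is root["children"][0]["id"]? 432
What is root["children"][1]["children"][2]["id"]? 226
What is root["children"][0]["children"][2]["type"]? "directory"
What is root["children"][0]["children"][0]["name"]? "node_788"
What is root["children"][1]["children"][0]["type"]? "branch"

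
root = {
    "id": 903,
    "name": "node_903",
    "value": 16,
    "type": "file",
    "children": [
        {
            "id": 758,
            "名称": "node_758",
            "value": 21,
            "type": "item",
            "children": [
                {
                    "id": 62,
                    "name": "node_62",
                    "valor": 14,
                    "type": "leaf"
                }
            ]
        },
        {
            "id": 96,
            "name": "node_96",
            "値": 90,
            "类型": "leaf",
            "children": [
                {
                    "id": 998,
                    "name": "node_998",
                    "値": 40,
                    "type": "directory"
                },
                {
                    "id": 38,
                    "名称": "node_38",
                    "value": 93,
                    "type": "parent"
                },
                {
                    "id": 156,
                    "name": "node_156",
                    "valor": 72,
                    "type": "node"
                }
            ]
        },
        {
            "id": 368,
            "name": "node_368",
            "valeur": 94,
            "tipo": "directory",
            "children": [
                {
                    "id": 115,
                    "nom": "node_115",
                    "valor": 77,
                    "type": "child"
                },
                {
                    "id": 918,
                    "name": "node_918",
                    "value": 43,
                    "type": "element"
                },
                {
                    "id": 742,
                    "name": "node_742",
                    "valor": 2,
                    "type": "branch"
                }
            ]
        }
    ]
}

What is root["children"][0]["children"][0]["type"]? "leaf"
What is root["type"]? "file"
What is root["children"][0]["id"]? 758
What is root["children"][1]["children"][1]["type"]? "parent"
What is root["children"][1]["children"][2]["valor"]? 72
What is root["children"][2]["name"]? "node_368"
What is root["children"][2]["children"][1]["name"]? "node_918"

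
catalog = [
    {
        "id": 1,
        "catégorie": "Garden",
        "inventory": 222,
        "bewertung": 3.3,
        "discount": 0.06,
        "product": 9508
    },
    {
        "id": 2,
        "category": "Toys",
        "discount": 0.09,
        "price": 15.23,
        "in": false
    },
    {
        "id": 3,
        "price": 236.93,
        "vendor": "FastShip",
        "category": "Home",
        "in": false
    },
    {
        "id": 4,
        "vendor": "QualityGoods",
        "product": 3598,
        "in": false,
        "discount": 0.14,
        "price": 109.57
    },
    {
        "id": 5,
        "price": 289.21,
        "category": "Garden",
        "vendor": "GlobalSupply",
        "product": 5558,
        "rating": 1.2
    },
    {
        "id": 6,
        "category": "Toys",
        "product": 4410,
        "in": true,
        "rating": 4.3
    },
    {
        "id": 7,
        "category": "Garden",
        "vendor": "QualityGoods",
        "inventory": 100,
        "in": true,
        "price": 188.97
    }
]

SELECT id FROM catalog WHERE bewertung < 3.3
[]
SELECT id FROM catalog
[1, 2, 3, 4, 5, 6, 7]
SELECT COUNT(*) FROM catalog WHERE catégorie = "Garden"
1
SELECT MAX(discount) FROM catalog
0.14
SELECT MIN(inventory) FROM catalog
100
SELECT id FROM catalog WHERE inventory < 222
[7]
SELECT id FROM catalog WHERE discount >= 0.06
[1, 2, 4]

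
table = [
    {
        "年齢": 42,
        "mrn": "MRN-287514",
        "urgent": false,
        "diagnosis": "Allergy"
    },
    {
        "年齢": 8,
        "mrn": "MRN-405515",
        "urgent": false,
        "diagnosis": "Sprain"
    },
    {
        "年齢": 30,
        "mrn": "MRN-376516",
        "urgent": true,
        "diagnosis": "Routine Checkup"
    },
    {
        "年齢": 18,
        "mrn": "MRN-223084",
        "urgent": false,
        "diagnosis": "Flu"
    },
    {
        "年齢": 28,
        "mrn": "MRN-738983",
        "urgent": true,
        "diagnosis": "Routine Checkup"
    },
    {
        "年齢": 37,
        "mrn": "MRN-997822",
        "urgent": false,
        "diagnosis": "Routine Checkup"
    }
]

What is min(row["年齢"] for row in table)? 8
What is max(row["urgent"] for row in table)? True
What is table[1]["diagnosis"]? "Sprain"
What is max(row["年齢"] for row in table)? 42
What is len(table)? 6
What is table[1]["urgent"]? False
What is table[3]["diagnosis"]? "Flu"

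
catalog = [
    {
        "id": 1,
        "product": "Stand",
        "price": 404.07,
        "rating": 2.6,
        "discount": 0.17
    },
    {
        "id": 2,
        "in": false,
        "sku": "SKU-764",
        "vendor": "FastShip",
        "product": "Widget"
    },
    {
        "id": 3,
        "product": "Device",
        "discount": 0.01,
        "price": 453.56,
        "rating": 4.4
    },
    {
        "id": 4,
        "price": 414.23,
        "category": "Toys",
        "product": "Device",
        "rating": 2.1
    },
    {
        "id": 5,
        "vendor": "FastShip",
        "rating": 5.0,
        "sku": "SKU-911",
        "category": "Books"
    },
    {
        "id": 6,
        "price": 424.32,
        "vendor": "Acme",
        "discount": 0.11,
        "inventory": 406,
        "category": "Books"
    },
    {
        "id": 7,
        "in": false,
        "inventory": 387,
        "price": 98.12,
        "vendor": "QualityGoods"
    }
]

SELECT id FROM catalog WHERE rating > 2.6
[3, 5]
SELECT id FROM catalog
[1, 2, 3, 4, 5, 6, 7]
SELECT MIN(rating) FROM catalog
2.1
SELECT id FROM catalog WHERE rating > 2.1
[1, 3, 5]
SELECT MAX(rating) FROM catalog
5.0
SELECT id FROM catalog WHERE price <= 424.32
[1, 4, 6, 7]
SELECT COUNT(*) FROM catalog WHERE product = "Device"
2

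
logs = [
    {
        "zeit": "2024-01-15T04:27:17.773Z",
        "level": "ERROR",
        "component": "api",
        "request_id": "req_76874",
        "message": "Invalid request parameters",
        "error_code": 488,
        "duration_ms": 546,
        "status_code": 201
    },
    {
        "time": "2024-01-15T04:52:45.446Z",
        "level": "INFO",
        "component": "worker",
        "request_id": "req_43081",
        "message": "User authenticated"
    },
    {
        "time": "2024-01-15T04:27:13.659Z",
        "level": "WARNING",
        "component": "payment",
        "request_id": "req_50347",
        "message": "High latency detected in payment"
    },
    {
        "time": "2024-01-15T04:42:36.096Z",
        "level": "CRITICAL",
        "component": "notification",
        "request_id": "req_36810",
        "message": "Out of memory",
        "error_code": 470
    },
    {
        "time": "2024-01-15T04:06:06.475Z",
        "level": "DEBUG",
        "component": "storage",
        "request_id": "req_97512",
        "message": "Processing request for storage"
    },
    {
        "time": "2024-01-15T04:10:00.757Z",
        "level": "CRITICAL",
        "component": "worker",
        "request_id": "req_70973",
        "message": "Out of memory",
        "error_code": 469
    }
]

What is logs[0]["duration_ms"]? 546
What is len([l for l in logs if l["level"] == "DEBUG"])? 1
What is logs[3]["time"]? "2024-01-15T04:42:36.096Z"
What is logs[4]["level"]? "DEBUG"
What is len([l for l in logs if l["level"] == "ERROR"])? 1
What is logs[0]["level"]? "ERROR"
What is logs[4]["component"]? "storage"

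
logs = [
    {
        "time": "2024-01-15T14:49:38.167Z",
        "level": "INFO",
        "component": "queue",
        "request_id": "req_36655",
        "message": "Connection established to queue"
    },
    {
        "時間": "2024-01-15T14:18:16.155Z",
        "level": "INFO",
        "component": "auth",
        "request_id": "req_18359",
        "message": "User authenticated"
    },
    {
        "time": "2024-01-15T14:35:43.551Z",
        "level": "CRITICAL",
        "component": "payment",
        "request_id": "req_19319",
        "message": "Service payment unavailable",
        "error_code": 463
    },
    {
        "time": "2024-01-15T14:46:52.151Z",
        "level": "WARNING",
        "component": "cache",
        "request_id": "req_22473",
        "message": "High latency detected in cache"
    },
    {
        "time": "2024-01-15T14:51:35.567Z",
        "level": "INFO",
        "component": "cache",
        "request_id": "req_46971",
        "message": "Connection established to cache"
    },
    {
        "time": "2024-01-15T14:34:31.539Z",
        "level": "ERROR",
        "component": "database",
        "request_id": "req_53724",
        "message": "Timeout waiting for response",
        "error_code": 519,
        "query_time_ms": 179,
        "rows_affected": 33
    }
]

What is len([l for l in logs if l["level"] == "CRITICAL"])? 1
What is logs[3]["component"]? "cache"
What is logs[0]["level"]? "INFO"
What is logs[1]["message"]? "User authenticated"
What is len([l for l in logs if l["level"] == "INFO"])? 3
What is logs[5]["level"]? "ERROR"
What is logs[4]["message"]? "Connection established to cache"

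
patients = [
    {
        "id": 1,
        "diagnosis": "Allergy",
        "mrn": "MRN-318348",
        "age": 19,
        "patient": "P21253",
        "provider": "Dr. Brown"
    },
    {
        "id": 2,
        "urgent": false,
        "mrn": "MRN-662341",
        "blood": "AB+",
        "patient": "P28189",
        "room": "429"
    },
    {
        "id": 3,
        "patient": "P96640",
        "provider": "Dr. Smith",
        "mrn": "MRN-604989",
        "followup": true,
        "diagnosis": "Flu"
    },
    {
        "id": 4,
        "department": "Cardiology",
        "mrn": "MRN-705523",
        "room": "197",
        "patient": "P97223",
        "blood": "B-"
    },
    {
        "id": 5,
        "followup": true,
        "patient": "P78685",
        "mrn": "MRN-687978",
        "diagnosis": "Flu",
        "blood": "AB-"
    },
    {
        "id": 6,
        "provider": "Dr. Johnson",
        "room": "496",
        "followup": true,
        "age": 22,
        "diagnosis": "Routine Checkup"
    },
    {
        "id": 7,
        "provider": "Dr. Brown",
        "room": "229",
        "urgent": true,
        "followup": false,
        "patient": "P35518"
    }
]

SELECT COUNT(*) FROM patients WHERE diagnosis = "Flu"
2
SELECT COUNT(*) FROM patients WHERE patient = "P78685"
1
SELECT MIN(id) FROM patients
1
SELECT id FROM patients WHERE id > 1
[2, 3, 4, 5, 6, 7]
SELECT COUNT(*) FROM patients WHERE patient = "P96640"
1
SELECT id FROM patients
[1, 2, 3, 4, 5, 6, 7]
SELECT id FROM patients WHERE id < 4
[1, 2, 3]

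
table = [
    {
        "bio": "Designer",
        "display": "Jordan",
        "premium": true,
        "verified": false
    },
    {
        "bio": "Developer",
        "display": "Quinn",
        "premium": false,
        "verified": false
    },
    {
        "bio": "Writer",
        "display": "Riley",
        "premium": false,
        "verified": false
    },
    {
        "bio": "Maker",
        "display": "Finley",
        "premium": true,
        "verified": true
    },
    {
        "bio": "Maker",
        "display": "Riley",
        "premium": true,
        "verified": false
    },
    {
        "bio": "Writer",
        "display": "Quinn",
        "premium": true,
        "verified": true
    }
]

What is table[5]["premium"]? True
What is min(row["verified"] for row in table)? False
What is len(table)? 6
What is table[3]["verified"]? True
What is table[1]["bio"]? "Developer"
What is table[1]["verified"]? False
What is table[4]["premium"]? True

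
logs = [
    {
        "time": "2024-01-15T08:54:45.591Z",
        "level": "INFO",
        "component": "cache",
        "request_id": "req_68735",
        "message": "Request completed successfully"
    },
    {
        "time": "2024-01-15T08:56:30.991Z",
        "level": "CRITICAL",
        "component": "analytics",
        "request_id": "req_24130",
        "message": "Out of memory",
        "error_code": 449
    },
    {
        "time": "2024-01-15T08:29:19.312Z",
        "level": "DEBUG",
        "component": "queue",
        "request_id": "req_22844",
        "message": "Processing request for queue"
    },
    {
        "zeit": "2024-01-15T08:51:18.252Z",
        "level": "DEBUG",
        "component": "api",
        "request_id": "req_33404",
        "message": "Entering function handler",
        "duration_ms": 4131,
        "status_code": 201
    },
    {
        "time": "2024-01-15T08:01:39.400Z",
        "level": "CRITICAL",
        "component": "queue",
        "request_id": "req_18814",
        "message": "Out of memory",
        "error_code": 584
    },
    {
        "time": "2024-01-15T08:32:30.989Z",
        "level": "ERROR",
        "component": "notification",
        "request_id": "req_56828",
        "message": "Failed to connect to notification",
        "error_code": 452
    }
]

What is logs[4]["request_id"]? "req_18814"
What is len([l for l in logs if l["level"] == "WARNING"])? 0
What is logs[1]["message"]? "Out of memory"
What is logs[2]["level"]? "DEBUG"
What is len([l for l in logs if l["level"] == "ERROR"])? 1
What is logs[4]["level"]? "CRITICAL"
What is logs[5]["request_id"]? "req_56828"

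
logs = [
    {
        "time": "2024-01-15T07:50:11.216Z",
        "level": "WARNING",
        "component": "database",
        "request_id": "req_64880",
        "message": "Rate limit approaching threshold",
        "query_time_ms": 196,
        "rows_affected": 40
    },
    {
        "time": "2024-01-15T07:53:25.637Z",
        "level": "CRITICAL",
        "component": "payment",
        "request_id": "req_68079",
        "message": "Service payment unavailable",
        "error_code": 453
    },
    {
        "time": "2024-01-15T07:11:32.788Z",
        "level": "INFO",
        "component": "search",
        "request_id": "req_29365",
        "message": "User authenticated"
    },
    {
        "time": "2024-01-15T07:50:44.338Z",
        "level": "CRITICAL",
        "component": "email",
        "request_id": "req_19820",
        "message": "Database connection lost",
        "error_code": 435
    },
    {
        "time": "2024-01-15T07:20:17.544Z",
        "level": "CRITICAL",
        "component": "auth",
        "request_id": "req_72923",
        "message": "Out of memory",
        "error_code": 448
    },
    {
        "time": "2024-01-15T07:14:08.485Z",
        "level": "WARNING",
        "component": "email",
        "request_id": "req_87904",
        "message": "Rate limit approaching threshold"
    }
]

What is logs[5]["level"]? "WARNING"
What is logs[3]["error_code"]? 435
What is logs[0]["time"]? "2024-01-15T07:50:11.216Z"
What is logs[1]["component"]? "payment"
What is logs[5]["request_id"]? "req_87904"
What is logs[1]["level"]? "CRITICAL"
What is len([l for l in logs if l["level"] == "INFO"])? 1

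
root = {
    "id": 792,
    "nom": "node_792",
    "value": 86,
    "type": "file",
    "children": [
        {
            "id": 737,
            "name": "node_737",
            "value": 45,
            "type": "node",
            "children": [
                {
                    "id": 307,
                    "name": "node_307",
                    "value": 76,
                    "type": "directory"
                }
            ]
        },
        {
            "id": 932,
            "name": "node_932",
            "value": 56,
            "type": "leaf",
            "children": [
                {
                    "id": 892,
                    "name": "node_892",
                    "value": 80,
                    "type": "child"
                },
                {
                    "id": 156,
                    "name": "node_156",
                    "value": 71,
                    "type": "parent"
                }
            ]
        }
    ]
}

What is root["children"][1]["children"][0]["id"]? 892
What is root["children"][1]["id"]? 932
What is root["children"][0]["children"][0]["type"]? "directory"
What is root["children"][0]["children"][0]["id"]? 307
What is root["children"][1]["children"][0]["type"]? "child"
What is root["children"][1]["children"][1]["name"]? "node_156"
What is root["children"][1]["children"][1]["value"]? 71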